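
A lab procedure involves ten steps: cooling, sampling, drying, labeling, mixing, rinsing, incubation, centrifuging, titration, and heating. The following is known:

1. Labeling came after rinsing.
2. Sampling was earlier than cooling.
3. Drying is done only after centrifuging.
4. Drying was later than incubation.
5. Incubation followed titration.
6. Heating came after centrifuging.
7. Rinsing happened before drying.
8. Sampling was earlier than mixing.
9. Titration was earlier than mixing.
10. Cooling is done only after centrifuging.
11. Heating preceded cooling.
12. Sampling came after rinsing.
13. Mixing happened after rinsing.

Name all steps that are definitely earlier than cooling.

Directly stated before cooling: centrifuging, heating, and sampling.
Rinsing reaches cooling via rinsing → sampling → cooling.

centrifuging, heating, rinsing, sampling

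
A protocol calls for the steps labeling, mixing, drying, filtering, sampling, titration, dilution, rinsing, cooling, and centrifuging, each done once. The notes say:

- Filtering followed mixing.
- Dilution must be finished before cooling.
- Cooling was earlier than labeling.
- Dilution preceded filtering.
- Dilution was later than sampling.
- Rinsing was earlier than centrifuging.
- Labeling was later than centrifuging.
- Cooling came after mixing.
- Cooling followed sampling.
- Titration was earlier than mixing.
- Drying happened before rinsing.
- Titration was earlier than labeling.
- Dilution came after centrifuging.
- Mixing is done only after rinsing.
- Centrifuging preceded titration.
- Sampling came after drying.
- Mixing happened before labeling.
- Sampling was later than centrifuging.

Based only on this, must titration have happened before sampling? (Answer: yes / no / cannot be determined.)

No chain of stated constraints runs from titration to sampling, and none runs from sampling to titration either.
So the relative order of titration and sampling is not fixed by the given facts.

cannot be determined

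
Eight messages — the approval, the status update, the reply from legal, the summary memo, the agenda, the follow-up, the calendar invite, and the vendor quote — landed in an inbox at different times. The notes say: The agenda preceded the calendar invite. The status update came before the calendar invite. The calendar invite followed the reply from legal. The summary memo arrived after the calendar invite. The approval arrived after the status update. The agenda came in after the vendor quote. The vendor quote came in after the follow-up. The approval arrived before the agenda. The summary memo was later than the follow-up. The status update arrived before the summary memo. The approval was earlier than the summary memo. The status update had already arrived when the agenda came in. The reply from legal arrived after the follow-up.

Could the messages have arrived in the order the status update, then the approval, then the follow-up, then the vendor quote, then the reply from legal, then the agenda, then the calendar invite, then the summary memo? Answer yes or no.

Check each stated constraint against the proposed order — e.g. the status update is ahead of the calendar invite; the status update is ahead of the summary memo. Every pair is in the required order; nothing is violated.

yes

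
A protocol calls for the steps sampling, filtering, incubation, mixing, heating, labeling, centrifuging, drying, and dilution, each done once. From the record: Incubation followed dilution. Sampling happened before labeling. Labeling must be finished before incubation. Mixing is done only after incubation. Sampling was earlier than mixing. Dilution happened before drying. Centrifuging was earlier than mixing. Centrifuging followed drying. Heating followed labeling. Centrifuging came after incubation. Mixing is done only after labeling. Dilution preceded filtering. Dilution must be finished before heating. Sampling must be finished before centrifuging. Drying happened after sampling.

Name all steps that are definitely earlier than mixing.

Directly stated before mixing: centrifuging, incubation, labeling, and sampling.
Dilution reaches mixing via dilution → incubation → mixing.
Drying reaches mixing via drying → centrifuging → mixing.

centrifuging, dilution, drying, incubation, labeling, sampling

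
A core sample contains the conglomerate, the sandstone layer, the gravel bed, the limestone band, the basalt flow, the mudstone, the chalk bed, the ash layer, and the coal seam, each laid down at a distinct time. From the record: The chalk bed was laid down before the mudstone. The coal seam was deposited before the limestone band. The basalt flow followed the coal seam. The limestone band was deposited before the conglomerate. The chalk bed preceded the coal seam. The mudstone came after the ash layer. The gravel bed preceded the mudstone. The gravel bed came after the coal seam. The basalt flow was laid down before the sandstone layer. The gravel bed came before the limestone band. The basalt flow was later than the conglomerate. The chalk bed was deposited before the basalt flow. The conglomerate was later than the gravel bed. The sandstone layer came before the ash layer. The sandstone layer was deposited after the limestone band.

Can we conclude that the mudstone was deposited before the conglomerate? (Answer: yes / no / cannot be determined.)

Tracing the constraints gives the conglomerate → the basalt flow → the sandstone layer → the ash layer → the mudstone, so the conglomerate must come before the mudstone.
That means the mudstone cannot be before the conglomerate.

no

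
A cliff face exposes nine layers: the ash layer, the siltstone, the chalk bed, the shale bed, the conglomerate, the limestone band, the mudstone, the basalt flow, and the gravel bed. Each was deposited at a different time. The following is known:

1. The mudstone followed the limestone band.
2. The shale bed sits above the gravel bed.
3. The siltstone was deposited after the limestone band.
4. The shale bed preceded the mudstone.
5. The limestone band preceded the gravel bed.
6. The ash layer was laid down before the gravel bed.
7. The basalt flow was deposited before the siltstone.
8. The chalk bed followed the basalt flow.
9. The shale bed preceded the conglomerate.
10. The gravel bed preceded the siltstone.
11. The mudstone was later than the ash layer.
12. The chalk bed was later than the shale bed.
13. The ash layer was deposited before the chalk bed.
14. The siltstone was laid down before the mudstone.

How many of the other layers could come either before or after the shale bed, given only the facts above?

2

Forced before the shale bed: the ash layer, the gravel bed, and the limestone band; forced after the shale bed: the chalk bed, the conglomerate, and the mudstone.
That leaves the basalt flow and the siltstone with no forced order relative to the shale bed — 2.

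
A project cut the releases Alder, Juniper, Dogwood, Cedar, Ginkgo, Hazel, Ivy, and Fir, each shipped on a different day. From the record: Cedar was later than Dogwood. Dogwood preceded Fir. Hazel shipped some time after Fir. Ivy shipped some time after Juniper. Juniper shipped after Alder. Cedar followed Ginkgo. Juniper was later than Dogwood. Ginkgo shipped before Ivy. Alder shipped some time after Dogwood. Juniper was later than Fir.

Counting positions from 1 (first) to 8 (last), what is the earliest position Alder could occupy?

2

Dogwood must come before Alder — 1 forced predecessor.
Nothing else is forced ahead of Alder, so its earliest slot is position 1 + 1 = 2.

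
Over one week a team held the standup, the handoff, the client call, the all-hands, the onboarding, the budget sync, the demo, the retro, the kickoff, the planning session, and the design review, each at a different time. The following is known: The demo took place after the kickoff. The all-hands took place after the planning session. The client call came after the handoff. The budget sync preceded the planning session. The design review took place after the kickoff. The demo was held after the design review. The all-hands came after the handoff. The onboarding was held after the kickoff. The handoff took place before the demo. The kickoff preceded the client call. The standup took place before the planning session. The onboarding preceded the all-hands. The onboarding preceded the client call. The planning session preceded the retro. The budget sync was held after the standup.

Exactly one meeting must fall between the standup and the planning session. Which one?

the budget sync

Tracing the constraints gives the standup → the budget sync → the planning session, so the budget sync sits after the standup and before the planning session.
No other meeting is forced both after the standup and before the planning session.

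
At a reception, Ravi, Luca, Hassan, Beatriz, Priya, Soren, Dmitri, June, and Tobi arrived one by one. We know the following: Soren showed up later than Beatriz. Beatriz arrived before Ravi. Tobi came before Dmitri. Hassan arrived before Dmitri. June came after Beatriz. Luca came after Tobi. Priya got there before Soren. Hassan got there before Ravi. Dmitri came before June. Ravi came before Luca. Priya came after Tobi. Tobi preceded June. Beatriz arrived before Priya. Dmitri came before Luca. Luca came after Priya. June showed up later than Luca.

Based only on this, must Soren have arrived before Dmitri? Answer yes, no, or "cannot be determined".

cannot be determined

No chain of stated constraints runs from Soren to Dmitri, and none runs from Dmitri to Soren either.
So the relative order of Soren and Dmitri is not fixed by the given facts.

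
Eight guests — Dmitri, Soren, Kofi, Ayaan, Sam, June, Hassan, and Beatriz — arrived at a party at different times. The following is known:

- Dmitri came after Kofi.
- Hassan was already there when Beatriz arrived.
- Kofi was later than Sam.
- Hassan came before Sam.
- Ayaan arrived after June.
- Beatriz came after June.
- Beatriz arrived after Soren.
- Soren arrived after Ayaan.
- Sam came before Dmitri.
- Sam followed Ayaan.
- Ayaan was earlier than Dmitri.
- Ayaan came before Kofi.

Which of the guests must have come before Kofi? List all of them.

Directly stated before Kofi: Ayaan and Sam.
Hassan reaches Kofi via Hassan → Sam → Kofi.
June reaches Kofi via June → Ayaan → Kofi.
No chain forces Beatriz (or any of the others) ahead of Kofi.

Ayaan, Hassan, June, Sam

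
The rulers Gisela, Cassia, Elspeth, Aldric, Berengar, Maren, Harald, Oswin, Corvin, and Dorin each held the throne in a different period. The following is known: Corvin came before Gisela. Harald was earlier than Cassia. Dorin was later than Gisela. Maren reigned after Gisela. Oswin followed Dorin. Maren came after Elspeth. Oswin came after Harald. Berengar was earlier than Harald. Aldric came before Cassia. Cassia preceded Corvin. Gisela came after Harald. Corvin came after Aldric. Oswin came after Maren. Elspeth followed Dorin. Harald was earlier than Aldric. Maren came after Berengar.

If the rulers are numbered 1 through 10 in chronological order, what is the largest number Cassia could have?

4

Cassia must come before Corvin, Dorin, Elspeth, Gisela, Maren, and Oswin — 6 rulers forced after them.
Everything else can be placed before Cassia in some valid order, so Cassia can sit as late as position 10 − 6 = 4.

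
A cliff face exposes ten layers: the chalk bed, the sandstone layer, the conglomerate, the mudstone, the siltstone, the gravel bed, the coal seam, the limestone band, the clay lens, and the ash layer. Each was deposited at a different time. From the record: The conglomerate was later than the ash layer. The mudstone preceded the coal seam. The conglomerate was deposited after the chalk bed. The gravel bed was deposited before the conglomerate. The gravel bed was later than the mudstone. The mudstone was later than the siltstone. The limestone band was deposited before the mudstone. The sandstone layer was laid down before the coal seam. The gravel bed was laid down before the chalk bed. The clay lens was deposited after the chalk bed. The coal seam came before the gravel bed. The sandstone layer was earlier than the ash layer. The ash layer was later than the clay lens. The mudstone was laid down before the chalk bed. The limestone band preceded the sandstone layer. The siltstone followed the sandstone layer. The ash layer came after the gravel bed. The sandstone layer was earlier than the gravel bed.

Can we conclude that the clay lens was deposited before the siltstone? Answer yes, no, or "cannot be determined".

no

Tracing the constraints gives the siltstone → the mudstone → the chalk bed → the clay lens, so the siltstone must come before the clay lens.
That means the clay lens cannot be before the siltstone.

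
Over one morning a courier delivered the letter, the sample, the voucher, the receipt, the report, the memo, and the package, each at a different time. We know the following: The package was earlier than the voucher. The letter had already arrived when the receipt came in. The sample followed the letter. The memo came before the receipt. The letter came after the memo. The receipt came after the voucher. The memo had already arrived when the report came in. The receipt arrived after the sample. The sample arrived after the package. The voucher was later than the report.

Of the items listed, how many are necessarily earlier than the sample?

Directly stated before the sample: the letter and the package.
The memo reaches the sample via the memo → the letter → the sample.
No chain forces the voucher (or any of the others) ahead of the sample.
That's the letter, the memo, and the package — 3 in all.

3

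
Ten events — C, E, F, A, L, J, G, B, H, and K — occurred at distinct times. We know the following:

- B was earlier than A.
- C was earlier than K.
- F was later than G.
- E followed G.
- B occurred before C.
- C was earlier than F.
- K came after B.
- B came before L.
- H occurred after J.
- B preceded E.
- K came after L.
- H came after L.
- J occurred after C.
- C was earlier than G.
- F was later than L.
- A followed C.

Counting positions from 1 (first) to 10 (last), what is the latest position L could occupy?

7

L must come before F, H, and K — 3 events forced after it.
Everything else can be placed before L in some valid order, so L can sit as late as position 10 − 3 = 7.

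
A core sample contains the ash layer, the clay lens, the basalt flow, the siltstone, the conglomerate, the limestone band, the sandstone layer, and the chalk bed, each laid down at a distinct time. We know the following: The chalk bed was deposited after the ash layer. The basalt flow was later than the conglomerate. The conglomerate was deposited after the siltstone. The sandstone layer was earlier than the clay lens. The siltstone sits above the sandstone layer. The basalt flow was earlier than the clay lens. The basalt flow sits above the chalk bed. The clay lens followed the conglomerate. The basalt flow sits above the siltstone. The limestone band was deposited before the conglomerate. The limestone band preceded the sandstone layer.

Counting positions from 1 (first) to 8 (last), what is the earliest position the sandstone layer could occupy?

The limestone band must come before the sandstone layer — 1 forced predecessor.
Nothing else is forced ahead of the sandstone layer, so its earliest slot is position 1 + 1 = 2.

2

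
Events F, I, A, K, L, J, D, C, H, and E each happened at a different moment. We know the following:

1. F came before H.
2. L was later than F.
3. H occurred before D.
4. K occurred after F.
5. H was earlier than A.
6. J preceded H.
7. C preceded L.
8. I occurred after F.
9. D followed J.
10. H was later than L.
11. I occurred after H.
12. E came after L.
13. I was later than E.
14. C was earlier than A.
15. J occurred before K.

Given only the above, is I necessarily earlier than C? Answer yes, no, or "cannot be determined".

Tracing the constraints gives C → L → H → I, so C must come before I.
That means I cannot be before C.

no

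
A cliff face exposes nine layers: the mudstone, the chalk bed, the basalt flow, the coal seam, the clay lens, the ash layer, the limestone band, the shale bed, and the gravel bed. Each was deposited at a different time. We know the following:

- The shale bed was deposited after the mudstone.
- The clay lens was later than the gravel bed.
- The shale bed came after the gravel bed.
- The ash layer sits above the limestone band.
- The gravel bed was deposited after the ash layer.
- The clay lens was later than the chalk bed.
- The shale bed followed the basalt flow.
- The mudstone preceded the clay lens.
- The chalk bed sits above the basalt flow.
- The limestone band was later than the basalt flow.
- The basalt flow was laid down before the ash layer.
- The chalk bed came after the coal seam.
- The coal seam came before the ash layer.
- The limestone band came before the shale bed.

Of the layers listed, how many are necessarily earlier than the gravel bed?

Directly stated before the gravel bed: the ash layer.
The basalt flow reaches the gravel bed via the basalt flow → the ash layer → the gravel bed.
The coal seam reaches the gravel bed via the coal seam → the ash layer → the gravel bed.
The limestone band reaches the gravel bed via the limestone band → the ash layer → the gravel bed.
No chain forces the mudstone (or any of the others) ahead of the gravel bed.
That's the ash layer, the basalt flow, the coal seam, and the limestone band — 4 in all.

4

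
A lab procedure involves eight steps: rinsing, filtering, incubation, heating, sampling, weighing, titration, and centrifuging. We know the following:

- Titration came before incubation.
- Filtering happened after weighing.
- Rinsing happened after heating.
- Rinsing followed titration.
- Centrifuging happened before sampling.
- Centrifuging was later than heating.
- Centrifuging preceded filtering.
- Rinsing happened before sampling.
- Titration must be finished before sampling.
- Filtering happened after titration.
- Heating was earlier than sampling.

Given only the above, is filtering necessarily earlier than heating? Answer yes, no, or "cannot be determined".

no

Tracing the constraints gives heating → centrifuging → filtering, so heating must come before filtering.
That means filtering cannot be before heating.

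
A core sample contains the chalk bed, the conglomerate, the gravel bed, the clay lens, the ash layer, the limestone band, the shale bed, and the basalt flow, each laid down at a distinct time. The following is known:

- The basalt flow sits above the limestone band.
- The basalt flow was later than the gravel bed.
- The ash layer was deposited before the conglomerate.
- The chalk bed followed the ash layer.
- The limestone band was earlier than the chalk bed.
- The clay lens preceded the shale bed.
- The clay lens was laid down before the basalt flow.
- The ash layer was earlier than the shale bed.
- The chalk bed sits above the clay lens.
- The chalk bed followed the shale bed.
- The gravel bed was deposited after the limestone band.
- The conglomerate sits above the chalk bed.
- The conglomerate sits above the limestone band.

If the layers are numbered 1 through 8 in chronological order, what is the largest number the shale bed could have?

The shale bed must come before the chalk bed and the conglomerate — 2 layers forced after it.
Everything else can be placed before the shale bed in some valid order, so the shale bed can sit as late as position 8 − 2 = 6.

6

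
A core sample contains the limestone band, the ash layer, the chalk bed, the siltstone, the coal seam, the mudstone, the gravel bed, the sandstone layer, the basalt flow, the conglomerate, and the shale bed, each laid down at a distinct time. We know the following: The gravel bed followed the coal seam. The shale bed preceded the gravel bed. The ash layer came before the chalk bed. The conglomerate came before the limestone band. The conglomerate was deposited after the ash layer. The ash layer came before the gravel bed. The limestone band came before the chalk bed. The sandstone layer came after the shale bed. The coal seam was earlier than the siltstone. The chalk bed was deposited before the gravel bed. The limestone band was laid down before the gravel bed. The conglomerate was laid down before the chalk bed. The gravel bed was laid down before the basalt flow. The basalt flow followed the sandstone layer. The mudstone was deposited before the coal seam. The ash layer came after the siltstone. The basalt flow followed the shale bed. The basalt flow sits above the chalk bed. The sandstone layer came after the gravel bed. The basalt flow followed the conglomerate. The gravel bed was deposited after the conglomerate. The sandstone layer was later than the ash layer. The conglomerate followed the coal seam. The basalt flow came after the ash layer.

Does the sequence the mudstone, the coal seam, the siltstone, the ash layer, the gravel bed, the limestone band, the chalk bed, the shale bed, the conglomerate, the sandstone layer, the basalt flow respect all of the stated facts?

The constraints require the conglomerate before the gravel bed, but in the proposed sequence the gravel bed appears ahead of the conglomerate. That one violation is enough.

no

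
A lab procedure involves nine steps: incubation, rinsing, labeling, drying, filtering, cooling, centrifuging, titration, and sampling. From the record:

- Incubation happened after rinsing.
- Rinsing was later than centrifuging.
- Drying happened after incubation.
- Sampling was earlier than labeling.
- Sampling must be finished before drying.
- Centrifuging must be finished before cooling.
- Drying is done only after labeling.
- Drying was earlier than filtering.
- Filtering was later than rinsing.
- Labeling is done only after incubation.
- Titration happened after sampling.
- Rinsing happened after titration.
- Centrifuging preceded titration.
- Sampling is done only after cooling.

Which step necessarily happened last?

filtering

Every other step has a chain of constraints placing it before filtering, so filtering is last.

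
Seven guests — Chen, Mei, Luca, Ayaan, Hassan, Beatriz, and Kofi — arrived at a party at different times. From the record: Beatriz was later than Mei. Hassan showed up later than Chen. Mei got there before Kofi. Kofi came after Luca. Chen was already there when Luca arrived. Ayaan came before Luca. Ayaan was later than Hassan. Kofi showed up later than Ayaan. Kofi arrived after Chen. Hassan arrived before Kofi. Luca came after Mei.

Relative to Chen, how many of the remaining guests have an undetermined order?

2

Forced after Chen: Ayaan, Hassan, Kofi, and Luca.
That leaves Beatriz and Mei with no forced order relative to Chen — 2.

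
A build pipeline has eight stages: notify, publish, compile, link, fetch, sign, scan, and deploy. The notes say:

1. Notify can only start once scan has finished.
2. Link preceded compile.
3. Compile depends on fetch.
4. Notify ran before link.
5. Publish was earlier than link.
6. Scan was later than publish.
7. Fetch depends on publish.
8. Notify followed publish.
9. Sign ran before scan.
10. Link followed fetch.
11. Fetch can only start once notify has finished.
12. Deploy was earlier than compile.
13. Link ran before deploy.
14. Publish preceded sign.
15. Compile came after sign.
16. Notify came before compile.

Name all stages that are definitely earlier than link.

fetch, notify, publish, scan, sign

Directly stated before link: fetch, notify, and publish.
Scan reaches link via scan → notify → link.
Sign reaches link via sign → scan → notify → link.
No chain forces deploy (or any of the others) ahead of link.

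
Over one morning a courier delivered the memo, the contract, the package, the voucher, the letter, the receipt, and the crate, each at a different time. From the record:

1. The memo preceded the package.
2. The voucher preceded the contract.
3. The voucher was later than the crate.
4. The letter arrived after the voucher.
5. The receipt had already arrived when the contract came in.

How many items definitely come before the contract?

3

Directly stated before the contract: the receipt and the voucher.
The crate reaches the contract via the crate → the voucher → the contract.
No chain forces the package (or any of the others) ahead of the contract.
That's the crate, the receipt, and the voucher — 3 in all.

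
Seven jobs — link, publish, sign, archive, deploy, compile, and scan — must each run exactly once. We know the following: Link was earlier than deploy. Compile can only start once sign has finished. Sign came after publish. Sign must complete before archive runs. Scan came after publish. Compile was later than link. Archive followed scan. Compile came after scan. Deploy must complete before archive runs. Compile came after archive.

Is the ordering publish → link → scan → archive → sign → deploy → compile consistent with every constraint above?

The constraints require sign before archive, but in the proposed sequence archive appears ahead of sign. That one violation is enough.

no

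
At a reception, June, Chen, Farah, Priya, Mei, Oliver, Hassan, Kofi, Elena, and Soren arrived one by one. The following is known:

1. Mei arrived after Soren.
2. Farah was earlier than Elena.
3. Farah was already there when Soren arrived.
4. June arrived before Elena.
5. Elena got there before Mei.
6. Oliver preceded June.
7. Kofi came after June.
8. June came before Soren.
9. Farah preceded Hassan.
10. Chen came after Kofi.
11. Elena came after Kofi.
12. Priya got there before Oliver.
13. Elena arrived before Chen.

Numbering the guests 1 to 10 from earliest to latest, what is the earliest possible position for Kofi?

June, Oliver, and Priya must all come before Kofi — 3 forced predecessors.
Nothing else is forced ahead of Kofi, so their earliest slot is position 3 + 1 = 4.

4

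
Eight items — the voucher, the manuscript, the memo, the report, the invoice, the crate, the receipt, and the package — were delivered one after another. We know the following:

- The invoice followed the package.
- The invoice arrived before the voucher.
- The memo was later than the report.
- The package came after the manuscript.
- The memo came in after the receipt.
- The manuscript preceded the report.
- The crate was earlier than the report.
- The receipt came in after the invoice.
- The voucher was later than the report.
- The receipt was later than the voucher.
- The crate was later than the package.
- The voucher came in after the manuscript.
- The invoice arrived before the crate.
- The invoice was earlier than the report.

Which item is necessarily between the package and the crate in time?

the invoice

Tracing the constraints gives the package → the invoice → the crate, so the invoice sits after the package and before the crate.
No other item is forced both after the package and before the crate.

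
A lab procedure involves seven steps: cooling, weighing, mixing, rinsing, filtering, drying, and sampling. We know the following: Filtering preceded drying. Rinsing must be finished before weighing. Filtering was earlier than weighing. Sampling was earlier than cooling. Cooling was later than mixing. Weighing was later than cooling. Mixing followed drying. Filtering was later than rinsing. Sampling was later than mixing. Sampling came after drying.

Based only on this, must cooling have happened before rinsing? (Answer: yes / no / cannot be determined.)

no

Tracing the constraints gives rinsing → filtering → drying → sampling → cooling, so rinsing must come before cooling.
That means cooling cannot be before rinsing.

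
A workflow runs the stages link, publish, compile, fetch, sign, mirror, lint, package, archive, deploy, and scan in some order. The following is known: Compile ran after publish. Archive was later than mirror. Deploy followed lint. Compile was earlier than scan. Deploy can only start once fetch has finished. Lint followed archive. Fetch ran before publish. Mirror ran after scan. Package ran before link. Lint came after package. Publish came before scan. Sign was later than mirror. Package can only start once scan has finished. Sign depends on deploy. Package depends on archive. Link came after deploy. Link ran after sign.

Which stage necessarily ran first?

fetch

Fetch has a chain of constraints placing it before every other stage, so fetch must be first.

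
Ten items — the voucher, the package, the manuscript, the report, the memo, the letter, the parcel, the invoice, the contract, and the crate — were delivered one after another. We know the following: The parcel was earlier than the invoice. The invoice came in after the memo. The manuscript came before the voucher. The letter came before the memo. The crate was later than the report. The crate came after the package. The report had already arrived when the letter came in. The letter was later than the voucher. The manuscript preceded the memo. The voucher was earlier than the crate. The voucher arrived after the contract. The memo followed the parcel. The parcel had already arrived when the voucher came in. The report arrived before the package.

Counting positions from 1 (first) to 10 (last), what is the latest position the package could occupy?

9

The package must come before the crate — 1 item forced after it.
Everything else can be placed before the package in some valid order, so the package can sit as late as position 10 − 1 = 9.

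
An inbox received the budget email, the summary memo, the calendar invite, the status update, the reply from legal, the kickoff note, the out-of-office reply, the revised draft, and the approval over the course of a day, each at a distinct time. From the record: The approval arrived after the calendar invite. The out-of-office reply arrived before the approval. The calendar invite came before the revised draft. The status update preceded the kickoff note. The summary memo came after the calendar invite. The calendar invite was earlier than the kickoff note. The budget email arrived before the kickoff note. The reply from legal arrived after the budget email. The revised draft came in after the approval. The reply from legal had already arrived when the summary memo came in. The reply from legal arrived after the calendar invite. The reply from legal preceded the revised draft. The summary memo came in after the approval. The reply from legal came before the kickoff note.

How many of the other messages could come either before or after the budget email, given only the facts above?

Forced after the budget email: the kickoff note, the reply from legal, the revised draft, and the summary memo.
That leaves the approval, the calendar invite, the out-of-office reply, and the status update with no forced order relative to the budget email — 4.

4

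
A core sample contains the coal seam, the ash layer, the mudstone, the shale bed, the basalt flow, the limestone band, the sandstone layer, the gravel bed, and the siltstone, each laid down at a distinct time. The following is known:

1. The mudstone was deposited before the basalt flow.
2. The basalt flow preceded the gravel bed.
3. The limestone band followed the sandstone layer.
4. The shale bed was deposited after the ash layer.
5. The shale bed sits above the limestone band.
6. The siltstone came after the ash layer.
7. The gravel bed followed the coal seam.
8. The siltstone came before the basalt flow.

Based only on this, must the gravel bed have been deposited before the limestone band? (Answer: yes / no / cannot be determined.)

No chain of stated constraints runs from the gravel bed to the limestone band, and none runs from the limestone band to the gravel bed either.
So the relative order of the gravel bed and the limestone band is not fixed by the given facts.

cannot be determined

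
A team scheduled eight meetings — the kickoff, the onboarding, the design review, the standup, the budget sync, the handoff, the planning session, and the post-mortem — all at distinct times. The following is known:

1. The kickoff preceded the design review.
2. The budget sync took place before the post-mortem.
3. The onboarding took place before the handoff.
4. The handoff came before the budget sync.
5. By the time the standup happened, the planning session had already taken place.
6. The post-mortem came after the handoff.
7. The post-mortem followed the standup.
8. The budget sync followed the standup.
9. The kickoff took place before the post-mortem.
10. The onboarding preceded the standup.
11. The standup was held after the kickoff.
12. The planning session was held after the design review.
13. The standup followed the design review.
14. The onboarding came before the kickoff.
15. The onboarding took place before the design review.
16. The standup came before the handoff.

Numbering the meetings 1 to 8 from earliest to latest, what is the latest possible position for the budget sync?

7

The budget sync must come before the post-mortem — 1 meeting forced after it.
Everything else can be placed before the budget sync in some valid order, so the budget sync can sit as late as position 8 − 1 = 7.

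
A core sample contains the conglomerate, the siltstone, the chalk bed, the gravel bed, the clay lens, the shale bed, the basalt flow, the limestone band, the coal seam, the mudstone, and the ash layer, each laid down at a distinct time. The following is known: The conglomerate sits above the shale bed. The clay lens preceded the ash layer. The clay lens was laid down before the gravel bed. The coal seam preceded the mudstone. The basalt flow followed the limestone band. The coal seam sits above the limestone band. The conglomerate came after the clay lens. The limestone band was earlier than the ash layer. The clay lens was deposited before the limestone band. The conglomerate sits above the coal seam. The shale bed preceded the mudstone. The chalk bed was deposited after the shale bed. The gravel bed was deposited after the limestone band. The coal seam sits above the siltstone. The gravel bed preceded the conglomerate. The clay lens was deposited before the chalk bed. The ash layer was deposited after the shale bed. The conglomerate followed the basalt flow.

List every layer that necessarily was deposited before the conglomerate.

Directly stated before the conglomerate: the basalt flow, the clay lens, the coal seam, the gravel bed, and the shale bed.
The limestone band reaches the conglomerate via the limestone band → the basalt flow → the conglomerate.
The siltstone reaches the conglomerate via the siltstone → the coal seam → the conglomerate.
No chain forces the mudstone (or any of the others) ahead of the conglomerate.

the basalt flow, the clay lens, the coal seam, the gravel bed, the limestone band, the shale bed, the siltstone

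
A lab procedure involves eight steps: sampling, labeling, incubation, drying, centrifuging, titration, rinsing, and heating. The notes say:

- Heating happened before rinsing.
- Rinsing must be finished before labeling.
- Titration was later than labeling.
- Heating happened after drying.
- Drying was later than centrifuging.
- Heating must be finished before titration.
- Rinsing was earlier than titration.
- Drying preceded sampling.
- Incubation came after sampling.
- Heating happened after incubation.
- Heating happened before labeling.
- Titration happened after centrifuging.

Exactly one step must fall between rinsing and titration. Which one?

Tracing the constraints gives rinsing → labeling → titration, so labeling sits after rinsing and before titration.
No other step is forced both after rinsing and before titration.

labeling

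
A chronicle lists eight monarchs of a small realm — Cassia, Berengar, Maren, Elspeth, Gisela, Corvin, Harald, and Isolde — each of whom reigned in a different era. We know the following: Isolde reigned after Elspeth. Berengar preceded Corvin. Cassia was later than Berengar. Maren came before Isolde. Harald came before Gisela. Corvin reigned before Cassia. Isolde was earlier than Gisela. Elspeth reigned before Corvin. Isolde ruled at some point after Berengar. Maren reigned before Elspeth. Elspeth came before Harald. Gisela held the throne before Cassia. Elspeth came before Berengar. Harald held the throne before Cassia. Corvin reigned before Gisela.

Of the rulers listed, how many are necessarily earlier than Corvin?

3

Directly stated before Corvin: Berengar and Elspeth.
Maren reaches Corvin via Maren → Elspeth → Corvin.
No chain forces Harald (or any of the others) ahead of Corvin.
That's Berengar, Elspeth, and Maren — 3 in all.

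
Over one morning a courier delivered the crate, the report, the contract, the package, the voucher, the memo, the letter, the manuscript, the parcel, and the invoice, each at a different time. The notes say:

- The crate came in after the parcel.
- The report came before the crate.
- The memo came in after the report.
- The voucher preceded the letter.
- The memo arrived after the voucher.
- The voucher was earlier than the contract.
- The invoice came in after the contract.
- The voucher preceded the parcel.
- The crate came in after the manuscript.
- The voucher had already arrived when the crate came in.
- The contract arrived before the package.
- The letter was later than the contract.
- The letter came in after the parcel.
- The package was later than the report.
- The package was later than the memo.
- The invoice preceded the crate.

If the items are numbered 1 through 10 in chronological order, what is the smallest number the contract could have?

2

The voucher must come before the contract — 1 forced predecessor.
Nothing else is forced ahead of the contract, so its earliest slot is position 1 + 1 = 2.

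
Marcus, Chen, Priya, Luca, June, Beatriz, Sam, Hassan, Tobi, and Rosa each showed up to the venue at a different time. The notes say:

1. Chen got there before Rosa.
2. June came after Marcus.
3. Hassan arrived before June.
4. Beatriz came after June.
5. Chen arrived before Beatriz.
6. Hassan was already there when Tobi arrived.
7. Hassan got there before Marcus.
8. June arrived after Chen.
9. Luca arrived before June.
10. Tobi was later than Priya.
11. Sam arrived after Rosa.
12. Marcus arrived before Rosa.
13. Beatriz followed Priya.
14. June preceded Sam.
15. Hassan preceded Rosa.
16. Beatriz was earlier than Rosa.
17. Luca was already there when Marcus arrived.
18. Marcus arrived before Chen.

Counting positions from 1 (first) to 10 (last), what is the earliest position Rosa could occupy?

8

Beatriz, Chen, Hassan, June, Luca, Marcus, and Priya must all come before Rosa — 7 forced predecessors.
Nothing else is forced ahead of Rosa, so their earliest slot is position 7 + 1 = 8.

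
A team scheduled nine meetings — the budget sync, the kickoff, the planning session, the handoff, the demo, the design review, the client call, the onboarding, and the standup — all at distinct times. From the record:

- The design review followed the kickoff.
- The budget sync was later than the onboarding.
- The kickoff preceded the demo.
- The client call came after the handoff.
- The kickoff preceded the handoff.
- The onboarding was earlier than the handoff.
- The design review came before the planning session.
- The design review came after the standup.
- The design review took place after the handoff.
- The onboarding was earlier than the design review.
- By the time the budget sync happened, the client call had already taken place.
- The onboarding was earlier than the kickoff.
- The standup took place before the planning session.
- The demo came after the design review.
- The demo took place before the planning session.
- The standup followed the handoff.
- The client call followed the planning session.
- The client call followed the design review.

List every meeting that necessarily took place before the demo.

Directly stated before the demo: the design review and the kickoff.
The handoff reaches the demo via the handoff → the design review → the demo.
The onboarding reaches the demo via the onboarding → the kickoff → the demo.
The standup reaches the demo via the standup → the design review → the demo.

the design review, the handoff, the kickoff, the onboarding, the standup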